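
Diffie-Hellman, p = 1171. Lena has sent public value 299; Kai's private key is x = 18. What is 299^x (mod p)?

389

Shared key K = 299^18 mod 1171.
299^1 ≡ 299 (mod 1171)
299^2 = (299^1)^2 ≡ 299^2 = 89401 ≡ 405 (mod 1171)
299^4 = (299^2)^2 ≡ 405^2 = 164025 ≡ 85 (mod 1171)
299^8 = (299^4)^2 ≡ 85^2 = 7225 ≡ 199 (mod 1171)
299^16 = (299^8)^2 ≡ 199^2 = 39601 ≡ 958 (mod 1171)
299^18 = 299^16 · 299^2 ≡ 958 · 405 ≡ 389 (mod 1171).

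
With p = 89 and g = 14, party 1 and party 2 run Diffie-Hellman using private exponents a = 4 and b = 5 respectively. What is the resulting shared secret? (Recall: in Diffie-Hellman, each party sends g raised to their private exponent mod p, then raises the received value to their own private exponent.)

81

Party 2 sends B = g^b mod p = 14^5 mod 89.
14^1 ≡ 14 (mod 89)
14^2 = (14^1)^2 ≡ 14^2 = 196 ≡ 18 (mod 89)
14^4 = (14^2)^2 ≡ 18^2 = 324 ≡ 57 (mod 89)
14^5 = 14^4 · 14^1 ≡ 57 · 14 ≡ 86 (mod 89).
So B = 86. Party 1 then computes K = B^a mod p = 86^4 mod 89.
86^1 ≡ 86 (mod 89)
86^2 = (86^1)^2 ≡ 86^2 = 7396 ≡ 9 (mod 89)
86^4 = (86^2)^2 ≡ 9^2 = 81 ≡ 81 (mod 89)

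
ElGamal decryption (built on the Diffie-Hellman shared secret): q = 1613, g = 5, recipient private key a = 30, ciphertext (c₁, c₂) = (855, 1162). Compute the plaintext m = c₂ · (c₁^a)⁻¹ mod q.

Shared mask s = c₁^a mod q = 855^30 mod 1613.
855^1 ≡ 855 (mod 1613)
855^2 = (855^1)^2 ≡ 855^2 = 731025 ≡ 336 (mod 1613)
855^4 = (855^2)^2 ≡ 336^2 = 112896 ≡ 1599 (mod 1613)
855^8 = (855^4)^2 ≡ 1599^2 = 2556801 ≡ 196 (mod 1613)
855^16 = (855^8)^2 ≡ 196^2 = 38416 ≡ 1317 (mod 1613)
855^30 = 855^16 · 855^8 · 855^4 · 855^2 ≡ 1317 · 196 · 1599 · 336 ≡ 568 (mod 1613).
So s = 568; s⁻¹ ≡ 1099 (mod 1613).
m = c₂ · s⁻¹ mod 1613 = 1162 · 1099 mod 1613 = 1155.

1155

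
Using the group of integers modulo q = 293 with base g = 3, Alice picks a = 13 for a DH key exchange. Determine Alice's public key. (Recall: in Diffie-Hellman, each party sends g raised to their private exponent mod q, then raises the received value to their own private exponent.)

110

Public value = 3^13 mod 293.
3^1 ≡ 3 (mod 293)
3^2 = (3^1)^2 ≡ 3^2 = 9 ≡ 9 (mod 293)
3^4 = (3^2)^2 ≡ 9^2 = 81 ≡ 81 (mod 293)
3^8 = (3^4)^2 ≡ 81^2 = 6561 ≡ 115 (mod 293)
3^13 = 3^8 · 3^4 · 3^1 ≡ 115 · 81 · 3 ≡ 110 (mod 293).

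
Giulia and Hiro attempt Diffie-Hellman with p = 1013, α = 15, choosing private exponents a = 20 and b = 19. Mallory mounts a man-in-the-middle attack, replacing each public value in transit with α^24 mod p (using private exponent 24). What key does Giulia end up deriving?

Giulia receives Mallory's public value M = 15^24 mod 1013 instead of the honest one.
15^1 ≡ 15 (mod 1013)
15^2 = (15^1)^2 ≡ 15^2 = 225 ≡ 225 (mod 1013)
15^4 = (15^2)^2 ≡ 225^2 = 50625 ≡ 988 (mod 1013)
15^8 = (15^4)^2 ≡ 988^2 = 976144 ≡ 625 (mod 1013)
15^16 = (15^8)^2 ≡ 625^2 = 390625 ≡ 620 (mod 1013)
15^24 = 15^16 · 15^8 ≡ 620 · 625 ≡ 534 (mod 1013).
So M = 534. Giulia computes K = M^20 mod 1013.
534^1 ≡ 534 (mod 1013)
534^2 = (534^1)^2 ≡ 534^2 = 285156 ≡ 503 (mod 1013)
534^4 = (534^2)^2 ≡ 503^2 = 253009 ≡ 772 (mod 1013)
534^8 = (534^4)^2 ≡ 772^2 = 595984 ≡ 340 (mod 1013)
534^16 = (534^8)^2 ≡ 340^2 = 115600 ≡ 118 (mod 1013)
534^20 = 534^16 · 534^4 ≡ 118 · 772 ≡ 939 (mod 1013).

939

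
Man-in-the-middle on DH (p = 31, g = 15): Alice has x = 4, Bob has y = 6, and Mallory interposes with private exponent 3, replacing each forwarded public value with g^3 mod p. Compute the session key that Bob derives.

4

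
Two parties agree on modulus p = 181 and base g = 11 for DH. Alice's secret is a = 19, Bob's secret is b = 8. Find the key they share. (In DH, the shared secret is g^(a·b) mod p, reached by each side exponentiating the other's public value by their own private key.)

Bob sends B = g^b mod p = 11^8 mod 181.
11^1 ≡ 11 (mod 181)
11^2 = (11^1)^2 ≡ 11^2 = 121 ≡ 121 (mod 181)
11^4 = (11^2)^2 ≡ 121^2 = 14641 ≡ 161 (mod 181)
11^8 = (11^4)^2 ≡ 161^2 = 25921 ≡ 38 (mod 181)
So B = 38. Alice then computes K = B^a mod p = 38^19 mod 181.
38^1 ≡ 38 (mod 181)
38^2 = (38^1)^2 ≡ 38^2 = 1444 ≡ 177 (mod 181)
38^4 = (38^2)^2 ≡ 177^2 = 31329 ≡ 16 (mod 181)
38^8 = (38^4)^2 ≡ 16^2 = 256 ≡ 75 (mod 181)
38^16 = (38^8)^2 ≡ 75^2 = 5625 ≡ 14 (mod 181)
38^19 = 38^16 · 38^2 · 38^1 ≡ 14 · 177 · 38 ≡ 44 (mod 181).

44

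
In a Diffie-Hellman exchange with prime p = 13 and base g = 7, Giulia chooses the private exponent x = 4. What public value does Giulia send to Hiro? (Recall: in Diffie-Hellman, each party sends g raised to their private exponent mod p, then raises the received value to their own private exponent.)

9

Public value = 7^4 (mod 13).
7^1 ≡ 7 (mod 13)
7^2 = (7^1)^2 ≡ 7^2 = 49 ≡ 10 (mod 13)
7^4 = (7^2)^2 ≡ 10^2 = 100 ≡ 9 (mod 13)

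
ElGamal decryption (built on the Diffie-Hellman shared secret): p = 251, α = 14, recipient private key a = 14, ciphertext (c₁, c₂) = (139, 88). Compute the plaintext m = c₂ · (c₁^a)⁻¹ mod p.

73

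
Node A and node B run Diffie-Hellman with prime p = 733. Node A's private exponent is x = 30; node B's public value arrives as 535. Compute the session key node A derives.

195

Shared key K = 535^30 mod 733.
535^1 ≡ 535 (mod 733)
535^2 = (535^1)^2 ≡ 535^2 = 286225 ≡ 355 (mod 733)
535^4 = (535^2)^2 ≡ 355^2 = 126025 ≡ 682 (mod 733)
535^8 = (535^4)^2 ≡ 682^2 = 465124 ≡ 402 (mod 733)
535^16 = (535^8)^2 ≡ 402^2 = 161604 ≡ 344 (mod 733)
535^30 = 535^16 · 535^8 · 535^4 · 535^2 ≡ 344 · 402 · 682 · 355 ≡ 195 (mod 733).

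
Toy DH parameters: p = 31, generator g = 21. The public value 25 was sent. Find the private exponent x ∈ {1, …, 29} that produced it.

Try successive powers of 21 modulo 31:
21^1 ≡ 21
21^2 ≡ 7
21^3 ≡ 23
21^4 ≡ 18
21^5 ≡ 6
21^6 ≡ 2
21^7 ≡ 11
21^8 ≡ 14
21^9 ≡ 15
21^10 ≡ 5
21^11 ≡ 12
21^12 ≡ 4
21^13 ≡ 22
21^14 ≡ 28
21^15 ≡ 30
21^16 ≡ 10
21^17 ≡ 24
21^18 ≡ 8
21^19 ≡ 13
21^20 ≡ 25
Found: x = 20.

20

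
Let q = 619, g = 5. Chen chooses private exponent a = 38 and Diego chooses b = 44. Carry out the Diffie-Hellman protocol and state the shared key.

26

Diego sends B = g^b mod q = 5^44 mod 619.
5^1 ≡ 5 (mod 619)
5^2 = (5^1)^2 ≡ 5^2 = 25 ≡ 25 (mod 619)
5^4 = (5^2)^2 ≡ 25^2 = 625 ≡ 6 (mod 619)
5^8 = (5^4)^2 ≡ 6^2 = 36 ≡ 36 (mod 619)
5^16 = (5^8)^2 ≡ 36^2 = 1296 ≡ 58 (mod 619)
5^32 = (5^16)^2 ≡ 58^2 = 3364 ≡ 269 (mod 619)
5^44 = 5^32 · 5^8 · 5^4 ≡ 269 · 36 · 6 ≡ 537 (mod 619).
So B = 537. Chen then computes K = B^a mod q = 537^38 mod 619.
537^1 ≡ 537 (mod 619)
537^2 = (537^1)^2 ≡ 537^2 = 288369 ≡ 534 (mod 619)
537^4 = (537^2)^2 ≡ 534^2 = 285156 ≡ 416 (mod 619)
537^8 = (537^4)^2 ≡ 416^2 = 173056 ≡ 355 (mod 619)
537^16 = (537^8)^2 ≡ 355^2 = 126025 ≡ 368 (mod 619)
537^32 = (537^16)^2 ≡ 368^2 = 135424 ≡ 482 (mod 619)
537^38 = 537^32 · 537^4 · 537^2 ≡ 482 · 416 · 534 ≡ 26 (mod 619).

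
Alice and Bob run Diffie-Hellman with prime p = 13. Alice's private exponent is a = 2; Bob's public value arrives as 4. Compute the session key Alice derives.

Shared key K = 4^2 mod 13.
4^1 ≡ 4 (mod 13)
4^2 = (4^1)^2 ≡ 4^2 = 16 ≡ 3 (mod 13)

3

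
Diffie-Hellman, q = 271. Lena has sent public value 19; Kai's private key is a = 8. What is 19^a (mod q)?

87

Shared key K = 19^8 mod 271.
19^1 ≡ 19 (mod 271)
19^2 = (19^1)^2 ≡ 19^2 = 361 ≡ 90 (mod 271)
19^4 = (19^2)^2 ≡ 90^2 = 8100 ≡ 241 (mod 271)
19^8 = (19^4)^2 ≡ 241^2 = 58081 ≡ 87 (mod 271)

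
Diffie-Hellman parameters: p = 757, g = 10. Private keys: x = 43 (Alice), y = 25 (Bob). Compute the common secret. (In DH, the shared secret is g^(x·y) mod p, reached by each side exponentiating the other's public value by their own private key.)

508

Bob sends B = g^y mod p = 10^25 mod 757.
10^1 ≡ 10 (mod 757)
10^2 = (10^1)^2 ≡ 10^2 = 100 ≡ 100 (mod 757)
10^4 = (10^2)^2 ≡ 100^2 = 10000 ≡ 159 (mod 757)
10^8 = (10^4)^2 ≡ 159^2 = 25281 ≡ 300 (mod 757)
10^16 = (10^8)^2 ≡ 300^2 = 90000 ≡ 674 (mod 757)
10^25 = 10^16 · 10^8 · 10^1 ≡ 674 · 300 · 10 ≡ 53 (mod 757).
So B = 53. Alice then computes K = B^x mod p = 53^43 mod 757.
53^1 ≡ 53 (mod 757)
53^2 = (53^1)^2 ≡ 53^2 = 2809 ≡ 538 (mod 757)
53^4 = (53^2)^2 ≡ 538^2 = 289444 ≡ 270 (mod 757)
53^8 = (53^4)^2 ≡ 270^2 = 72900 ≡ 228 (mod 757)
53^16 = (53^8)^2 ≡ 228^2 = 51984 ≡ 508 (mod 757)
53^32 = (53^16)^2 ≡ 508^2 = 258064 ≡ 684 (mod 757)
53^43 = 53^32 · 53^8 · 53^2 · 53^1 ≡ 684 · 228 · 538 · 53 ≡ 508 (mod 757).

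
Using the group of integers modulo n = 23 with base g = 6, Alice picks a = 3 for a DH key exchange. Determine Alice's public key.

9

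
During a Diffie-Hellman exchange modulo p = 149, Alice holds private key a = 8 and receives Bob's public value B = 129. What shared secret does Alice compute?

80

Shared key K = 129^8 mod 149.
129^1 ≡ 129 (mod 149)
129^2 = (129^1)^2 ≡ 129^2 = 16641 ≡ 102 (mod 149)
129^4 = (129^2)^2 ≡ 102^2 = 10404 ≡ 123 (mod 149)
129^8 = (129^4)^2 ≡ 123^2 = 15129 ≡ 80 (mod 149)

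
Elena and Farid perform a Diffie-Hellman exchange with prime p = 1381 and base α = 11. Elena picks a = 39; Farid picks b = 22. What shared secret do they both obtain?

Farid sends B = α^b mod p = 11^22 mod 1381.
11^1 ≡ 11 (mod 1381)
11^2 = (11^1)^2 ≡ 11^2 = 121 ≡ 121 (mod 1381)
11^4 = (11^2)^2 ≡ 121^2 = 14641 ≡ 831 (mod 1381)
11^8 = (11^4)^2 ≡ 831^2 = 690561 ≡ 61 (mod 1381)
11^16 = (11^8)^2 ≡ 61^2 = 3721 ≡ 959 (mod 1381)
11^22 = 11^16 · 11^4 · 11^2 ≡ 959 · 831 · 121 ≡ 84 (mod 1381).
So B = 84. Elena then computes K = B^a mod p = 84^39 mod 1381.
84^1 ≡ 84 (mod 1381)
84^2 = (84^1)^2 ≡ 84^2 = 7056 ≡ 151 (mod 1381)
84^4 = (84^2)^2 ≡ 151^2 = 22801 ≡ 705 (mod 1381)
84^8 = (84^4)^2 ≡ 705^2 = 497025 ≡ 1246 (mod 1381)
84^16 = (84^8)^2 ≡ 1246^2 = 1552516 ≡ 272 (mod 1381)
84^32 = (84^16)^2 ≡ 272^2 = 73984 ≡ 791 (mod 1381)
84^39 = 84^32 · 84^4 · 84^2 · 84^1 ≡ 791 · 705 · 151 · 84 ≡ 455 (mod 1381).

455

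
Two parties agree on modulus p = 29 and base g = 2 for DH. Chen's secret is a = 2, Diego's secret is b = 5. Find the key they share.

Diego sends B = g^b mod p = 2^5 mod 29.
2^1 ≡ 2 (mod 29)
2^2 = (2^1)^2 ≡ 2^2 = 4 ≡ 4 (mod 29)
2^4 = (2^2)^2 ≡ 4^2 = 16 ≡ 16 (mod 29)
2^5 = 2^4 · 2^1 ≡ 16 · 2 ≡ 3 (mod 29).
So B = 3. Chen then computes K = B^a mod p = 3^2 mod 29.
3^1 ≡ 3 (mod 29)
3^2 = (3^1)^2 ≡ 3^2 = 9 ≡ 9 (mod 29)

9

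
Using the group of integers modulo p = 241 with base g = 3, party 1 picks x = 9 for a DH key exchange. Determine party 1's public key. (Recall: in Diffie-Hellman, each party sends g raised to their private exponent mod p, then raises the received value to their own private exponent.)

162

Public value = 3^9 (mod 241).
3^1 ≡ 3 (mod 241)
3^2 = (3^1)^2 ≡ 3^2 = 9 ≡ 9 (mod 241)
3^4 = (3^2)^2 ≡ 9^2 = 81 ≡ 81 (mod 241)
3^8 = (3^4)^2 ≡ 81^2 = 6561 ≡ 54 (mod 241)
3^9 = 3^8 · 3^1 ≡ 54 · 3 ≡ 162 (mod 241).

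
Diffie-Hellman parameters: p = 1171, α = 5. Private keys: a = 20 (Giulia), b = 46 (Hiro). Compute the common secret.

Hiro sends B = α^b mod p = 5^46 mod 1171.
5^1 ≡ 5 (mod 1171)
5^2 = (5^1)^2 ≡ 5^2 = 25 ≡ 25 (mod 1171)
5^4 = (5^2)^2 ≡ 25^2 = 625 ≡ 625 (mod 1171)
5^8 = (5^4)^2 ≡ 625^2 = 390625 ≡ 682 (mod 1171)
5^16 = (5^8)^2 ≡ 682^2 = 465124 ≡ 237 (mod 1171)
5^32 = (5^16)^2 ≡ 237^2 = 56169 ≡ 1132 (mod 1171)
5^46 = 5^32 · 5^8 · 5^4 · 5^2 ≡ 1132 · 682 · 625 · 25 ≡ 5 (mod 1171).
So B = 5. Giulia then computes K = B^a mod p = 5^20 mod 1171.
5^1 ≡ 5 (mod 1171)
5^2 = (5^1)^2 ≡ 5^2 = 25 ≡ 25 (mod 1171)
5^4 = (5^2)^2 ≡ 25^2 = 625 ≡ 625 (mod 1171)
5^8 = (5^4)^2 ≡ 625^2 = 390625 ≡ 682 (mod 1171)
5^16 = (5^8)^2 ≡ 682^2 = 465124 ≡ 237 (mod 1171)
5^20 = 5^16 · 5^4 ≡ 237 · 625 ≡ 579 (mod 1171).

579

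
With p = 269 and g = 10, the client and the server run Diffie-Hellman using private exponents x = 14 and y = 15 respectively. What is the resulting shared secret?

203

The client sends A = g^x mod p = 10^14 mod 269.
10^1 ≡ 10 (mod 269)
10^2 = (10^1)^2 ≡ 10^2 = 100 ≡ 100 (mod 269)
10^4 = (10^2)^2 ≡ 100^2 = 10000 ≡ 47 (mod 269)
10^8 = (10^4)^2 ≡ 47^2 = 2209 ≡ 57 (mod 269)
10^14 = 10^8 · 10^4 · 10^2 ≡ 57 · 47 · 100 ≡ 245 (mod 269).
So A = 245. The server then computes K = A^y mod p = 245^15 mod 269.
245^1 ≡ 245 (mod 269)
245^2 = (245^1)^2 ≡ 245^2 = 60025 ≡ 38 (mod 269)
245^4 = (245^2)^2 ≡ 38^2 = 1444 ≡ 99 (mod 269)
245^8 = (245^4)^2 ≡ 99^2 = 9801 ≡ 117 (mod 269)
245^15 = 245^8 · 245^4 · 245^2 · 245^1 ≡ 117 · 99 · 38 · 245 ≡ 203 (mod 269).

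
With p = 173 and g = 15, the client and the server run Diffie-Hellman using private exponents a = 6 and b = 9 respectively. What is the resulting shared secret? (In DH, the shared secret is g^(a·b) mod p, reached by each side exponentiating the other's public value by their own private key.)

84

The client sends A = g^a mod p = 15^6 mod 173.
15^1 ≡ 15 (mod 173)
15^2 = (15^1)^2 ≡ 15^2 = 225 ≡ 52 (mod 173)
15^4 = (15^2)^2 ≡ 52^2 = 2704 ≡ 109 (mod 173)
15^6 = 15^4 · 15^2 ≡ 109 · 52 ≡ 132 (mod 173).
So A = 132. The server then computes K = A^b mod p = 132^9 mod 173.
132^1 ≡ 132 (mod 173)
132^2 = (132^1)^2 ≡ 132^2 = 17424 ≡ 124 (mod 173)
132^4 = (132^2)^2 ≡ 124^2 = 15376 ≡ 152 (mod 173)
132^8 = (132^4)^2 ≡ 152^2 = 23104 ≡ 95 (mod 173)
132^9 = 132^8 · 132^1 ≡ 95 · 132 ≡ 84 (mod 173).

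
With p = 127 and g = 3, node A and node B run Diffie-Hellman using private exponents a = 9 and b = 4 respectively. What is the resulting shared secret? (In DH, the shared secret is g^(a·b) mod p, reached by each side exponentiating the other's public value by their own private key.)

16

Node B sends B = g^b mod p = 3^4 mod 127.
3^1 ≡ 3 (mod 127)
3^2 = (3^1)^2 ≡ 3^2 = 9 ≡ 9 (mod 127)
3^4 = (3^2)^2 ≡ 9^2 = 81 ≡ 81 (mod 127)
So B = 81. Node A then computes K = B^a mod p = 81^9 mod 127.
81^1 ≡ 81 (mod 127)
81^2 = (81^1)^2 ≡ 81^2 = 6561 ≡ 84 (mod 127)
81^4 = (81^2)^2 ≡ 84^2 = 7056 ≡ 71 (mod 127)
81^8 = (81^4)^2 ≡ 71^2 = 5041 ≡ 88 (mod 127)
81^9 = 81^8 · 81^1 ≡ 88 · 81 ≡ 16 (mod 127).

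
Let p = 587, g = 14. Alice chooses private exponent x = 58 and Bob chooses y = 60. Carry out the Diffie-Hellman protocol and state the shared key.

489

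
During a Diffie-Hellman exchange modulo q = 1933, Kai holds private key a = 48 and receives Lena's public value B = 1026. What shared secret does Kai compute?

Shared key K = 1026^48 mod 1933.
1026^1 ≡ 1026 (mod 1933)
1026^2 = (1026^1)^2 ≡ 1026^2 = 1052676 ≡ 1124 (mod 1933)
1026^4 = (1026^2)^2 ≡ 1124^2 = 1263376 ≡ 1127 (mod 1933)
1026^8 = (1026^4)^2 ≡ 1127^2 = 1270129 ≡ 148 (mod 1933)
1026^16 = (1026^8)^2 ≡ 148^2 = 21904 ≡ 641 (mod 1933)
1026^32 = (1026^16)^2 ≡ 641^2 = 410881 ≡ 1085 (mod 1933)
1026^48 = 1026^32 · 1026^16 ≡ 1085 · 641 ≡ 1538 (mod 1933).

1538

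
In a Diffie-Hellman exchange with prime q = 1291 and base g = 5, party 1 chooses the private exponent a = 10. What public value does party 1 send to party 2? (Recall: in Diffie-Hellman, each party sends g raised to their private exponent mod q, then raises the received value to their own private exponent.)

Public value = 5^{10} \pmod{1291}.
5^1 ≡ 5 (mod 1291)
5^2 = (5^1)^2 ≡ 5^2 = 25 ≡ 25 (mod 1291)
5^4 = (5^2)^2 ≡ 25^2 = 625 ≡ 625 (mod 1291)
5^8 = (5^4)^2 ≡ 625^2 = 390625 ≡ 743 (mod 1291)
5^10 = 5^8 · 5^2 ≡ 743 · 25 ≡ 501 (mod 1291).

501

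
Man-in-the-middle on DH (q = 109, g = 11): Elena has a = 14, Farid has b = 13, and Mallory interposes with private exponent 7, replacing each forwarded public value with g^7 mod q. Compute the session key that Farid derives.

Farid receives Mallory's public value M = 11^7 mod 109 instead of the honest one.
11^1 ≡ 11 (mod 109)
11^2 = (11^1)^2 ≡ 11^2 = 121 ≡ 12 (mod 109)
11^4 = (11^2)^2 ≡ 12^2 = 144 ≡ 35 (mod 109)
11^7 = 11^4 · 11^2 · 11^1 ≡ 35 · 12 · 11 ≡ 42 (mod 109).
So M = 42. Farid computes K = M^13 mod 109.
42^1 ≡ 42 (mod 109)
42^2 = (42^1)^2 ≡ 42^2 = 1764 ≡ 20 (mod 109)
42^4 = (42^2)^2 ≡ 20^2 = 400 ≡ 73 (mod 109)
42^8 = (42^4)^2 ≡ 73^2 = 5329 ≡ 97 (mod 109)
42^13 = 42^8 · 42^4 · 42^1 ≡ 97 · 73 · 42 ≡ 50 (mod 109).

50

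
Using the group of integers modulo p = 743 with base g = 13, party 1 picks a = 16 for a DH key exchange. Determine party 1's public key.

Public value = 13^16 (mod 743).
13^1 ≡ 13 (mod 743)
13^2 = (13^1)^2 ≡ 13^2 = 169 ≡ 169 (mod 743)
13^4 = (13^2)^2 ≡ 169^2 = 28561 ≡ 327 (mod 743)
13^8 = (13^4)^2 ≡ 327^2 = 106929 ≡ 680 (mod 743)
13^16 = (13^8)^2 ≡ 680^2 = 462400 ≡ 254 (mod 743)

254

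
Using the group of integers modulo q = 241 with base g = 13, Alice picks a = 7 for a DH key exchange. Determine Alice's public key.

Public value = 13^{7} \pmod{241}.
13^1 ≡ 13 (mod 241)
13^2 = (13^1)^2 ≡ 13^2 = 169 ≡ 169 (mod 241)
13^4 = (13^2)^2 ≡ 169^2 = 28561 ≡ 123 (mod 241)
13^7 = 13^4 · 13^2 · 13^1 ≡ 123 · 169 · 13 ≡ 70 (mod 241).

70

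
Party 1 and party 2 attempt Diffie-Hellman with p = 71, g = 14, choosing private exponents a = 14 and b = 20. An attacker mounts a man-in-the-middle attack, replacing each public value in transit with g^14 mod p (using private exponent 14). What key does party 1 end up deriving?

Party 1 receives an attacker's public value M = 14^14 mod 71 instead of the honest one.
14^1 ≡ 14 (mod 71)
14^2 = (14^1)^2 ≡ 14^2 = 196 ≡ 54 (mod 71)
14^4 = (14^2)^2 ≡ 54^2 = 2916 ≡ 5 (mod 71)
14^8 = (14^4)^2 ≡ 5^2 = 25 ≡ 25 (mod 71)
14^14 = 14^8 · 14^4 · 14^2 ≡ 25 · 5 · 54 ≡ 5 (mod 71).
So M = 5. Party 1 computes K = M^14 mod 71.
5^1 ≡ 5 (mod 71)
5^2 = (5^1)^2 ≡ 5^2 = 25 ≡ 25 (mod 71)
5^4 = (5^2)^2 ≡ 25^2 = 625 ≡ 57 (mod 71)
5^8 = (5^4)^2 ≡ 57^2 = 3249 ≡ 54 (mod 71)
5^14 = 5^8 · 5^4 · 5^2 ≡ 54 · 57 · 25 ≡ 57 (mod 71).

57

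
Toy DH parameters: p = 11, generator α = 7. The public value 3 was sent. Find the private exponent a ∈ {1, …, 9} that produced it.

4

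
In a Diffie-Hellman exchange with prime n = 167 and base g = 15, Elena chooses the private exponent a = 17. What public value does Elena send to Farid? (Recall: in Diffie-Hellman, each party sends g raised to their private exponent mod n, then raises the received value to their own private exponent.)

40

Public value = 15^17 (mod 167).
15^1 ≡ 15 (mod 167)
15^2 = (15^1)^2 ≡ 15^2 = 225 ≡ 58 (mod 167)
15^4 = (15^2)^2 ≡ 58^2 = 3364 ≡ 24 (mod 167)
15^8 = (15^4)^2 ≡ 24^2 = 576 ≡ 75 (mod 167)
15^16 = (15^8)^2 ≡ 75^2 = 5625 ≡ 114 (mod 167)
15^17 = 15^16 · 15^1 ≡ 114 · 15 ≡ 40 (mod 167).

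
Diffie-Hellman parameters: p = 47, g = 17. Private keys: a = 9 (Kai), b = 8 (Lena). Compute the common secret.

Kai sends A = g^a mod p = 17^9 mod 47.
17^1 ≡ 17 (mod 47)
17^2 = (17^1)^2 ≡ 17^2 = 289 ≡ 7 (mod 47)
17^4 = (17^2)^2 ≡ 7^2 = 49 ≡ 2 (mod 47)
17^8 = (17^4)^2 ≡ 2^2 = 4 ≡ 4 (mod 47)
17^9 = 17^8 · 17^1 ≡ 4 · 17 ≡ 21 (mod 47).
So A = 21. Lena then computes K = A^b mod p = 21^8 mod 47.
21^1 ≡ 21 (mod 47)
21^2 = (21^1)^2 ≡ 21^2 = 441 ≡ 18 (mod 47)
21^4 = (21^2)^2 ≡ 18^2 = 324 ≡ 42 (mod 47)
21^8 = (21^4)^2 ≡ 42^2 = 1764 ≡ 25 (mod 47)

25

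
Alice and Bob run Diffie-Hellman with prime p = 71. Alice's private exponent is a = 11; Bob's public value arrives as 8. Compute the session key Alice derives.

Shared key K = 8^11 mod 71.
8^1 ≡ 8 (mod 71)
8^2 = (8^1)^2 ≡ 8^2 = 64 ≡ 64 (mod 71)
8^4 = (8^2)^2 ≡ 64^2 = 4096 ≡ 49 (mod 71)
8^8 = (8^4)^2 ≡ 49^2 = 2401 ≡ 58 (mod 71)
8^11 = 8^8 · 8^2 · 8^1 ≡ 58 · 64 · 8 ≡ 18 (mod 71).

18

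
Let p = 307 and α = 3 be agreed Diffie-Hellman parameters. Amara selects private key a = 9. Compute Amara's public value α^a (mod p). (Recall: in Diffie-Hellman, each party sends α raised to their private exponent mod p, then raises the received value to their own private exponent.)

35

Public value = 3^9 (mod 307).
3^1 ≡ 3 (mod 307)
3^2 = (3^1)^2 ≡ 3^2 = 9 ≡ 9 (mod 307)
3^4 = (3^2)^2 ≡ 9^2 = 81 ≡ 81 (mod 307)
3^8 = (3^4)^2 ≡ 81^2 = 6561 ≡ 114 (mod 307)
3^9 = 3^8 · 3^1 ≡ 114 · 3 ≡ 35 (mod 307).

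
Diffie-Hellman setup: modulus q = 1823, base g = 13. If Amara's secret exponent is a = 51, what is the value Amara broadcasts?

Public value = 13^{51} \pmod{1823}.
13^1 ≡ 13 (mod 1823)
13^2 = (13^1)^2 ≡ 13^2 = 169 ≡ 169 (mod 1823)
13^4 = (13^2)^2 ≡ 169^2 = 28561 ≡ 1216 (mod 1823)
13^8 = (13^4)^2 ≡ 1216^2 = 1478656 ≡ 203 (mod 1823)
13^16 = (13^8)^2 ≡ 203^2 = 41209 ≡ 1103 (mod 1823)
13^32 = (13^16)^2 ≡ 1103^2 = 1216609 ≡ 668 (mod 1823)
13^51 = 13^32 · 13^16 · 13^2 · 13^1 ≡ 668 · 1103 · 169 · 13 ≡ 16 (mod 1823).

16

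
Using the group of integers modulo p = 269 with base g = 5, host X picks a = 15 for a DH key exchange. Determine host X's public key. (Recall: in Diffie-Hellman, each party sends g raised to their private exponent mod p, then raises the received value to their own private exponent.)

220

Public value = 5^{15} \pmod{269}.
5^1 ≡ 5 (mod 269)
5^2 = (5^1)^2 ≡ 5^2 = 25 ≡ 25 (mod 269)
5^4 = (5^2)^2 ≡ 25^2 = 625 ≡ 87 (mod 269)
5^8 = (5^4)^2 ≡ 87^2 = 7569 ≡ 37 (mod 269)
5^15 = 5^8 · 5^4 · 5^2 · 5^1 ≡ 37 · 87 · 25 · 5 ≡ 220 (mod 269).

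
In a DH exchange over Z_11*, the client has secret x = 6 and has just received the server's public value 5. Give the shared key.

Shared key K = 5^6 mod 11.
5^1 ≡ 5 (mod 11)
5^2 = (5^1)^2 ≡ 5^2 = 25 ≡ 3 (mod 11)
5^4 = (5^2)^2 ≡ 3^2 = 9 ≡ 9 (mod 11)
5^6 = 5^4 · 5^2 ≡ 9 · 3 ≡ 5 (mod 11).

5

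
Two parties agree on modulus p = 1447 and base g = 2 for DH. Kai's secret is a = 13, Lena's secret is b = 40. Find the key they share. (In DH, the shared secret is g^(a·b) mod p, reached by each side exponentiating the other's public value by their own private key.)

722

Lena sends B = g^b mod p = 2^40 mod 1447.
2^1 ≡ 2 (mod 1447)
2^2 = (2^1)^2 ≡ 2^2 = 4 ≡ 4 (mod 1447)
2^4 = (2^2)^2 ≡ 4^2 = 16 ≡ 16 (mod 1447)
2^8 = (2^4)^2 ≡ 16^2 = 256 ≡ 256 (mod 1447)
2^16 = (2^8)^2 ≡ 256^2 = 65536 ≡ 421 (mod 1447)
2^32 = (2^16)^2 ≡ 421^2 = 177241 ≡ 707 (mod 1447)
2^40 = 2^32 · 2^8 ≡ 707 · 256 ≡ 117 (mod 1447).
So B = 117. Kai then computes K = B^a mod p = 117^13 mod 1447.
117^1 ≡ 117 (mod 1447)
117^2 = (117^1)^2 ≡ 117^2 = 13689 ≡ 666 (mod 1447)
117^4 = (117^2)^2 ≡ 666^2 = 443556 ≡ 774 (mod 1447)
117^8 = (117^4)^2 ≡ 774^2 = 599076 ≡ 18 (mod 1447)
117^13 = 117^8 · 117^4 · 117^1 ≡ 18 · 774 · 117 ≡ 722 (mod 1447).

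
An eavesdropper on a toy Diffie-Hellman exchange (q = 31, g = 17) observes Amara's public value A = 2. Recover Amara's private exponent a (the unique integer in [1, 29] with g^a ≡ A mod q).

Try successive powers of 17 modulo 31:
17^1 ≡ 17
17^2 ≡ 10
17^3 ≡ 15
17^4 ≡ 7
17^5 ≡ 26
17^6 ≡ 8
17^7 ≡ 12
17^8 ≡ 18
17^9 ≡ 27
17^10 ≡ 25
17^11 ≡ 22
17^12 ≡ 2
Found: a = 12.

12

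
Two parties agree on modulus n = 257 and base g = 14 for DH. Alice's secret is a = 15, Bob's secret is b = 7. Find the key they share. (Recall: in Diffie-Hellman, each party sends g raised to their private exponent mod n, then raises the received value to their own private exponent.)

105

Alice sends A = g^a mod n = 14^15 mod 257.
14^1 ≡ 14 (mod 257)
14^2 = (14^1)^2 ≡ 14^2 = 196 ≡ 196 (mod 257)
14^4 = (14^2)^2 ≡ 196^2 = 38416 ≡ 123 (mod 257)
14^8 = (14^4)^2 ≡ 123^2 = 15129 ≡ 223 (mod 257)
14^15 = 14^8 · 14^4 · 14^2 · 14^1 ≡ 223 · 123 · 196 · 14 ≡ 156 (mod 257).
So A = 156. Bob then computes K = A^b mod n = 156^7 mod 257.
156^1 ≡ 156 (mod 257)
156^2 = (156^1)^2 ≡ 156^2 = 24336 ≡ 178 (mod 257)
156^4 = (156^2)^2 ≡ 178^2 = 31684 ≡ 73 (mod 257)
156^7 = 156^4 · 156^2 · 156^1 ≡ 73 · 178 · 156 ≡ 105 (mod 257).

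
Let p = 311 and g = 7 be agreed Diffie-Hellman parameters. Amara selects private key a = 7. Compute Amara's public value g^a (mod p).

Public value = 7^7 (mod 311).
7^1 ≡ 7 (mod 311)
7^2 = (7^1)^2 ≡ 7^2 = 49 ≡ 49 (mod 311)
7^4 = (7^2)^2 ≡ 49^2 = 2401 ≡ 224 (mod 311)
7^7 = 7^4 · 7^2 · 7^1 ≡ 224 · 49 · 7 ≡ 15 (mod 311).

15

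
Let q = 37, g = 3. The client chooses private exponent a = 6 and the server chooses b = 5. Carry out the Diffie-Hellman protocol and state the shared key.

The client sends A = g^a mod q = 3^6 mod 37.
3^1 ≡ 3 (mod 37)
3^2 = (3^1)^2 ≡ 3^2 = 9 ≡ 9 (mod 37)
3^4 = (3^2)^2 ≡ 9^2 = 81 ≡ 7 (mod 37)
3^6 = 3^4 · 3^2 ≡ 7 · 9 ≡ 26 (mod 37).
So A = 26. The server then computes K = A^b mod q = 26^5 mod 37.
26^1 ≡ 26 (mod 37)
26^2 = (26^1)^2 ≡ 26^2 = 676 ≡ 10 (mod 37)
26^4 = (26^2)^2 ≡ 10^2 = 100 ≡ 26 (mod 37)
26^5 = 26^4 · 26^1 ≡ 26 · 26 ≡ 10 (mod 37).

10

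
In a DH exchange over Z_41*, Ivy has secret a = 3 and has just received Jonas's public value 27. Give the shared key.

3

Shared key K = 27^3 mod 41.
27^1 ≡ 27 (mod 41)
27^2 = (27^1)^2 ≡ 27^2 = 729 ≡ 32 (mod 41)
27^3 = 27^2 · 27^1 ≡ 32 · 27 ≡ 3 (mod 41).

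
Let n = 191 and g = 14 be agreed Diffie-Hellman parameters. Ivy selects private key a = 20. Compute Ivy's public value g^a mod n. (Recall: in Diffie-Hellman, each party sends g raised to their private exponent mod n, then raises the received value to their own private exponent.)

Public value = 14^20 mod 191.
14^1 ≡ 14 (mod 191)
14^2 = (14^1)^2 ≡ 14^2 = 196 ≡ 5 (mod 191)
14^4 = (14^2)^2 ≡ 5^2 = 25 ≡ 25 (mod 191)
14^8 = (14^4)^2 ≡ 25^2 = 625 ≡ 52 (mod 191)
14^16 = (14^8)^2 ≡ 52^2 = 2704 ≡ 30 (mod 191)
14^20 = 14^16 · 14^4 ≡ 30 · 25 ≡ 177 (mod 191).

177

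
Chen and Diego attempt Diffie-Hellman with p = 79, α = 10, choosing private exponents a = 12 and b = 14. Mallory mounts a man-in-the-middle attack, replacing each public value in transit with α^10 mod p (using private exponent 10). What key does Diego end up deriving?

Diego receives Mallory's public value M = 10^10 mod 79 instead of the honest one.
10^1 ≡ 10 (mod 79)
10^2 = (10^1)^2 ≡ 10^2 = 100 ≡ 21 (mod 79)
10^4 = (10^2)^2 ≡ 21^2 = 441 ≡ 46 (mod 79)
10^8 = (10^4)^2 ≡ 46^2 = 2116 ≡ 62 (mod 79)
10^10 = 10^8 · 10^2 ≡ 62 · 21 ≡ 38 (mod 79).
So M = 38. Diego computes K = M^14 mod 79.
38^1 ≡ 38 (mod 79)
38^2 = (38^1)^2 ≡ 38^2 = 1444 ≡ 22 (mod 79)
38^4 = (38^2)^2 ≡ 22^2 = 484 ≡ 10 (mod 79)
38^8 = (38^4)^2 ≡ 10^2 = 100 ≡ 21 (mod 79)
38^14 = 38^8 · 38^4 · 38^2 ≡ 21 · 10 · 22 ≡ 38 (mod 79).

38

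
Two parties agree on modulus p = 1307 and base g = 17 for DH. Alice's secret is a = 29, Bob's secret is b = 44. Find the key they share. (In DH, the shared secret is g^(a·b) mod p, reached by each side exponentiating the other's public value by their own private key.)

Alice sends A = g^a mod p = 17^29 mod 1307.
17^1 ≡ 17 (mod 1307)
17^2 = (17^1)^2 ≡ 17^2 = 289 ≡ 289 (mod 1307)
17^4 = (17^2)^2 ≡ 289^2 = 83521 ≡ 1180 (mod 1307)
17^8 = (17^4)^2 ≡ 1180^2 = 1392400 ≡ 445 (mod 1307)
17^16 = (17^8)^2 ≡ 445^2 = 198025 ≡ 668 (mod 1307)
17^29 = 17^16 · 17^8 · 17^4 · 17^1 ≡ 668 · 445 · 1180 · 17 ≡ 1019 (mod 1307).
So A = 1019. Bob then computes K = A^b mod p = 1019^44 mod 1307.
1019^1 ≡ 1019 (mod 1307)
1019^2 = (1019^1)^2 ≡ 1019^2 = 1038361 ≡ 603 (mod 1307)
1019^4 = (1019^2)^2 ≡ 603^2 = 363609 ≡ 263 (mod 1307)
1019^8 = (1019^4)^2 ≡ 263^2 = 69169 ≡ 1205 (mod 1307)
1019^16 = (1019^8)^2 ≡ 1205^2 = 1452025 ≡ 1255 (mod 1307)
1019^32 = (1019^16)^2 ≡ 1255^2 = 1575025 ≡ 90 (mod 1307)
1019^44 = 1019^32 · 1019^8 · 1019^4 ≡ 90 · 1205 · 263 ≡ 996 (mod 1307).

996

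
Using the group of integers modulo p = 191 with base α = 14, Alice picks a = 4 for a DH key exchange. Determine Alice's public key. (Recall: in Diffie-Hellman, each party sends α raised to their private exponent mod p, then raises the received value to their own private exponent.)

25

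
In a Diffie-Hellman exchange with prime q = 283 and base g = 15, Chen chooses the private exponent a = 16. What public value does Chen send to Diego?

61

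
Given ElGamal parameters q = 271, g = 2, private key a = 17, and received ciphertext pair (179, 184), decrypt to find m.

135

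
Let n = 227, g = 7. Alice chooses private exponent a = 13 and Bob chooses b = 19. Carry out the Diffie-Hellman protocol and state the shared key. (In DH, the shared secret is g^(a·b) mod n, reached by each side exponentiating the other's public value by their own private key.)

Alice sends A = g^a mod n = 7^13 mod 227.
7^1 ≡ 7 (mod 227)
7^2 = (7^1)^2 ≡ 7^2 = 49 ≡ 49 (mod 227)
7^4 = (7^2)^2 ≡ 49^2 = 2401 ≡ 131 (mod 227)
7^8 = (7^4)^2 ≡ 131^2 = 17161 ≡ 136 (mod 227)
7^13 = 7^8 · 7^4 · 7^1 ≡ 136 · 131 · 7 ≡ 89 (mod 227).
So A = 89. Bob then computes K = A^b mod n = 89^19 mod 227.
89^1 ≡ 89 (mod 227)
89^2 = (89^1)^2 ≡ 89^2 = 7921 ≡ 203 (mod 227)
89^4 = (89^2)^2 ≡ 203^2 = 41209 ≡ 122 (mod 227)
89^8 = (89^4)^2 ≡ 122^2 = 14884 ≡ 129 (mod 227)
89^16 = (89^8)^2 ≡ 129^2 = 16641 ≡ 70 (mod 227)
89^19 = 89^16 · 89^2 · 89^1 ≡ 70 · 203 · 89 ≡ 73 (mod 227).

73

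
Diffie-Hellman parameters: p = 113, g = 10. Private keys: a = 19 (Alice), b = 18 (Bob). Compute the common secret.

Alice sends A = g^a mod p = 10^19 mod 113.
10^1 ≡ 10 (mod 113)
10^2 = (10^1)^2 ≡ 10^2 = 100 ≡ 100 (mod 113)
10^4 = (10^2)^2 ≡ 100^2 = 10000 ≡ 56 (mod 113)
10^8 = (10^4)^2 ≡ 56^2 = 3136 ≡ 85 (mod 113)
10^16 = (10^8)^2 ≡ 85^2 = 7225 ≡ 106 (mod 113)
10^19 = 10^16 · 10^2 · 10^1 ≡ 106 · 100 · 10 ≡ 6 (mod 113).
So A = 6. Bob then computes K = A^b mod p = 6^18 mod 113.
6^1 ≡ 6 (mod 113)
6^2 = (6^1)^2 ≡ 6^2 = 36 ≡ 36 (mod 113)
6^4 = (6^2)^2 ≡ 36^2 = 1296 ≡ 53 (mod 113)
6^8 = (6^4)^2 ≡ 53^2 = 2809 ≡ 97 (mod 113)
6^16 = (6^8)^2 ≡ 97^2 = 9409 ≡ 30 (mod 113)
6^18 = 6^16 · 6^2 ≡ 30 · 36 ≡ 63 (mod 113).

63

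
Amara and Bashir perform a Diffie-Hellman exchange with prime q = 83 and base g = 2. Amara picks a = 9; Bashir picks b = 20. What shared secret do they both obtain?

Amara sends A = g^a mod q = 2^9 mod 83.
2^1 ≡ 2 (mod 83)
2^2 = (2^1)^2 ≡ 2^2 = 4 ≡ 4 (mod 83)
2^4 = (2^2)^2 ≡ 4^2 = 16 ≡ 16 (mod 83)
2^8 = (2^4)^2 ≡ 16^2 = 256 ≡ 7 (mod 83)
2^9 = 2^8 · 2^1 ≡ 7 · 2 ≡ 14 (mod 83).
So A = 14. Bashir then computes K = A^b mod q = 14^20 mod 83.
14^1 ≡ 14 (mod 83)
14^2 = (14^1)^2 ≡ 14^2 = 196 ≡ 30 (mod 83)
14^4 = (14^2)^2 ≡ 30^2 = 900 ≡ 70 (mod 83)
14^8 = (14^4)^2 ≡ 70^2 = 4900 ≡ 3 (mod 83)
14^16 = (14^8)^2 ≡ 3^2 = 9 ≡ 9 (mod 83)
14^20 = 14^16 · 14^4 ≡ 9 · 70 ≡ 49 (mod 83).

49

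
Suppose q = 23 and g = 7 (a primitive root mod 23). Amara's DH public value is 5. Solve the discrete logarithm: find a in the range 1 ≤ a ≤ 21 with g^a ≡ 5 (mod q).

Try successive powers of 7 modulo 23:
7^1 ≡ 7
7^2 ≡ 3
7^3 ≡ 21
7^4 ≡ 9
7^5 ≡ 17
7^6 ≡ 4
7^7 ≡ 5
Found: a = 7.

7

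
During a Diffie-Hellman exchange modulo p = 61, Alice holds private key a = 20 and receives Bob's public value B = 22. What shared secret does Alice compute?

Shared key K = 22^20 mod 61.
22^1 ≡ 22 (mod 61)
22^2 = (22^1)^2 ≡ 22^2 = 484 ≡ 57 (mod 61)
22^4 = (22^2)^2 ≡ 57^2 = 3249 ≡ 16 (mod 61)
22^8 = (22^4)^2 ≡ 16^2 = 256 ≡ 12 (mod 61)
22^16 = (22^8)^2 ≡ 12^2 = 144 ≡ 22 (mod 61)
22^20 = 22^16 · 22^4 ≡ 22 · 16 ≡ 47 (mod 61).

47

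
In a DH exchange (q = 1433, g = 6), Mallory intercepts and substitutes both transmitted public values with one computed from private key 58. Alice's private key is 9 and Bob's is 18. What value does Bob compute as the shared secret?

Bob receives Mallory's public value M = 6^58 mod 1433 instead of the honest one.
6^1 ≡ 6 (mod 1433)
6^2 = (6^1)^2 ≡ 6^2 = 36 ≡ 36 (mod 1433)
6^4 = (6^2)^2 ≡ 36^2 = 1296 ≡ 1296 (mod 1433)
6^8 = (6^4)^2 ≡ 1296^2 = 1679616 ≡ 140 (mod 1433)
6^16 = (6^8)^2 ≡ 140^2 = 19600 ≡ 971 (mod 1433)
6^32 = (6^16)^2 ≡ 971^2 = 942841 ≡ 1360 (mod 1433)
6^58 = 6^32 · 6^16 · 6^8 · 6^2 ≡ 1360 · 971 · 140 · 36 ≡ 879 (mod 1433).
So M = 879. Bob computes K = M^18 mod 1433.
879^1 ≡ 879 (mod 1433)
879^2 = (879^1)^2 ≡ 879^2 = 772641 ≡ 254 (mod 1433)
879^4 = (879^2)^2 ≡ 254^2 = 64516 ≡ 31 (mod 1433)
879^8 = (879^4)^2 ≡ 31^2 = 961 ≡ 961 (mod 1433)
879^16 = (879^8)^2 ≡ 961^2 = 923521 ≡ 669 (mod 1433)
879^18 = 879^16 · 879^2 ≡ 669 · 254 ≡ 832 (mod 1433).

832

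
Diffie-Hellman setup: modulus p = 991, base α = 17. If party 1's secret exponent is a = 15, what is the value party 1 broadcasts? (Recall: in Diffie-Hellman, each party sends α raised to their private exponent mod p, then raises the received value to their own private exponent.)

857

Public value = 17^{15} \pmod{991}.
17^1 ≡ 17 (mod 991)
17^2 = (17^1)^2 ≡ 17^2 = 289 ≡ 289 (mod 991)
17^4 = (17^2)^2 ≡ 289^2 = 83521 ≡ 277 (mod 991)
17^8 = (17^4)^2 ≡ 277^2 = 76729 ≡ 422 (mod 991)
17^15 = 17^8 · 17^4 · 17^2 · 17^1 ≡ 422 · 277 · 289 · 17 ≡ 857 (mod 991).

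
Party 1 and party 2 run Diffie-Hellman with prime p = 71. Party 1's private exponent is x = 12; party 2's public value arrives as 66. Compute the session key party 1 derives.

25

Shared key K = 66^12 mod 71.
66^1 ≡ 66 (mod 71)
66^2 = (66^1)^2 ≡ 66^2 = 4356 ≡ 25 (mod 71)
66^4 = (66^2)^2 ≡ 25^2 = 625 ≡ 57 (mod 71)
66^8 = (66^4)^2 ≡ 57^2 = 3249 ≡ 54 (mod 71)
66^12 = 66^8 · 66^4 ≡ 54 · 57 ≡ 25 (mod 71).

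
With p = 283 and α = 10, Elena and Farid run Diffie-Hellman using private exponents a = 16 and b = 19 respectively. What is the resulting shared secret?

Farid sends B = α^b mod p = 10^19 mod 283.
10^1 ≡ 10 (mod 283)
10^2 = (10^1)^2 ≡ 10^2 = 100 ≡ 100 (mod 283)
10^4 = (10^2)^2 ≡ 100^2 = 10000 ≡ 95 (mod 283)
10^8 = (10^4)^2 ≡ 95^2 = 9025 ≡ 252 (mod 283)
10^16 = (10^8)^2 ≡ 252^2 = 63504 ≡ 112 (mod 283)
10^19 = 10^16 · 10^2 · 10^1 ≡ 112 · 100 · 10 ≡ 215 (mod 283).
So B = 215. Elena then computes K = B^a mod p = 215^16 mod 283.
215^1 ≡ 215 (mod 283)
215^2 = (215^1)^2 ≡ 215^2 = 46225 ≡ 96 (mod 283)
215^4 = (215^2)^2 ≡ 96^2 = 9216 ≡ 160 (mod 283)
215^8 = (215^4)^2 ≡ 160^2 = 25600 ≡ 130 (mod 283)
215^16 = (215^8)^2 ≡ 130^2 = 16900 ≡ 203 (mod 283)

203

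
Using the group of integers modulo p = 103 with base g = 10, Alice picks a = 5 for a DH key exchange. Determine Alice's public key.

Public value = 10^5 mod 103.
10^1 ≡ 10 (mod 103)
10^2 = (10^1)^2 ≡ 10^2 = 100 ≡ 100 (mod 103)
10^4 = (10^2)^2 ≡ 100^2 = 10000 ≡ 9 (mod 103)
10^5 = 10^4 · 10^1 ≡ 9 · 10 ≡ 90 (mod 103).

90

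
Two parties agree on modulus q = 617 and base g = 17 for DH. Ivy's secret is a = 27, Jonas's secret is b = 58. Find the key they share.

Ivy sends A = g^a mod q = 17^27 mod 617.
17^1 ≡ 17 (mod 617)
17^2 = (17^1)^2 ≡ 17^2 = 289 ≡ 289 (mod 617)
17^4 = (17^2)^2 ≡ 289^2 = 83521 ≡ 226 (mod 617)
17^8 = (17^4)^2 ≡ 226^2 = 51076 ≡ 482 (mod 617)
17^16 = (17^8)^2 ≡ 482^2 = 232324 ≡ 332 (mod 617)
17^27 = 17^16 · 17^8 · 17^2 · 17^1 ≡ 332 · 482 · 289 · 17 ≡ 470 (mod 617).
So A = 470. Jonas then computes K = A^b mod q = 470^58 mod 617.
470^1 ≡ 470 (mod 617)
470^2 = (470^1)^2 ≡ 470^2 = 220900 ≡ 14 (mod 617)
470^4 = (470^2)^2 ≡ 14^2 = 196 ≡ 196 (mod 617)
470^8 = (470^4)^2 ≡ 196^2 = 38416 ≡ 162 (mod 617)
470^16 = (470^8)^2 ≡ 162^2 = 26244 ≡ 330 (mod 617)
470^32 = (470^16)^2 ≡ 330^2 = 108900 ≡ 308 (mod 617)
470^58 = 470^32 · 470^16 · 470^8 · 470^2 ≡ 308 · 330 · 162 · 14 ≡ 299 (mod 617).

299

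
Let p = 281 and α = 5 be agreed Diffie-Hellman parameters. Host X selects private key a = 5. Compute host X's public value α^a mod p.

34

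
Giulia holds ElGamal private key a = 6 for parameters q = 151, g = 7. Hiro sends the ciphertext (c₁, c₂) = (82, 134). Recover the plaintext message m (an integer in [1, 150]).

133

Shared mask s = c₁^a mod q = 82^6 mod 151.
82^1 ≡ 82 (mod 151)
82^2 = (82^1)^2 ≡ 82^2 = 6724 ≡ 80 (mod 151)
82^4 = (82^2)^2 ≡ 80^2 = 6400 ≡ 58 (mod 151)
82^6 = 82^4 · 82^2 ≡ 58 · 80 ≡ 110 (mod 151).
So s = 110; s⁻¹ ≡ 81 (mod 151).
m = c₂ · s⁻¹ mod 151 = 134 · 81 mod 151 = 133.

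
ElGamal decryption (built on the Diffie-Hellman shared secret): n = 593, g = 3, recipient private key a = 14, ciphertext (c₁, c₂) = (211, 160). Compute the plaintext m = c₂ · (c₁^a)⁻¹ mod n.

507

Shared mask s = c₁^a mod n = 211^14 mod 593.
211^1 ≡ 211 (mod 593)
211^2 = (211^1)^2 ≡ 211^2 = 44521 ≡ 46 (mod 593)
211^4 = (211^2)^2 ≡ 46^2 = 2116 ≡ 337 (mod 593)
211^8 = (211^4)^2 ≡ 337^2 = 113569 ≡ 306 (mod 593)
211^14 = 211^8 · 211^4 · 211^2 ≡ 306 · 337 · 46 ≡ 205 (mod 593).
So s = 205; s⁻¹ ≡ 81 (mod 593).
m = c₂ · s⁻¹ mod 593 = 160 · 81 mod 593 = 507.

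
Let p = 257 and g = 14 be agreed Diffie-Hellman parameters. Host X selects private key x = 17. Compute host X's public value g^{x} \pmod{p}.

Public value = 14^{17} \pmod{257}.
14^1 ≡ 14 (mod 257)
14^2 = (14^1)^2 ≡ 14^2 = 196 ≡ 196 (mod 257)
14^4 = (14^2)^2 ≡ 196^2 = 38416 ≡ 123 (mod 257)
14^8 = (14^4)^2 ≡ 123^2 = 15129 ≡ 223 (mod 257)
14^16 = (14^8)^2 ≡ 223^2 = 49729 ≡ 128 (mod 257)
14^17 = 14^16 · 14^1 ≡ 128 · 14 ≡ 250 (mod 257).

250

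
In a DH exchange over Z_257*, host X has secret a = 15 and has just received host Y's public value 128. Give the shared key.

255

Shared key K = 128^15 mod 257.
128^1 ≡ 128 (mod 257)
128^2 = (128^1)^2 ≡ 128^2 = 16384 ≡ 193 (mod 257)
128^4 = (128^2)^2 ≡ 193^2 = 37249 ≡ 241 (mod 257)
128^8 = (128^4)^2 ≡ 241^2 = 58081 ≡ 256 (mod 257)
128^15 = 128^8 · 128^4 · 128^2 · 128^1 ≡ 256 · 241 · 193 · 128 ≡ 255 (mod 257).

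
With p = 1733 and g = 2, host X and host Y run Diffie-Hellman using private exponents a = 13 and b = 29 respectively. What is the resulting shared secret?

Host Y sends B = g^b mod p = 2^29 mod 1733.
2^1 ≡ 2 (mod 1733)
2^2 = (2^1)^2 ≡ 2^2 = 4 ≡ 4 (mod 1733)
2^4 = (2^2)^2 ≡ 4^2 = 16 ≡ 16 (mod 1733)
2^8 = (2^4)^2 ≡ 16^2 = 256 ≡ 256 (mod 1733)
2^16 = (2^8)^2 ≡ 256^2 = 65536 ≡ 1415 (mod 1733)
2^29 = 2^16 · 2^8 · 2^4 · 2^1 ≡ 1415 · 256 · 16 · 2 ≡ 1376 (mod 1733).
So B = 1376. Host X then computes K = B^a mod p = 1376^13 mod 1733.
1376^1 ≡ 1376 (mod 1733)
1376^2 = (1376^1)^2 ≡ 1376^2 = 1893376 ≡ 940 (mod 1733)
1376^4 = (1376^2)^2 ≡ 940^2 = 883600 ≡ 1503 (mod 1733)
1376^8 = (1376^4)^2 ≡ 1503^2 = 2259009 ≡ 910 (mod 1733)
1376^13 = 1376^8 · 1376^4 · 1376^1 ≡ 910 · 1503 · 1376 ≡ 72 (mod 1733).

72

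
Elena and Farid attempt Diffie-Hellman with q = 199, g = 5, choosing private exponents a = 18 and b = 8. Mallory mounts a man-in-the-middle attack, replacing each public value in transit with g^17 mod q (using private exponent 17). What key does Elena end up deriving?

Elena receives Mallory's public value M = 5^17 mod 199 instead of the honest one.
5^1 ≡ 5 (mod 199)
5^2 = (5^1)^2 ≡ 5^2 = 25 ≡ 25 (mod 199)
5^4 = (5^2)^2 ≡ 25^2 = 625 ≡ 28 (mod 199)
5^8 = (5^4)^2 ≡ 28^2 = 784 ≡ 187 (mod 199)
5^16 = (5^8)^2 ≡ 187^2 = 34969 ≡ 144 (mod 199)
5^17 = 5^16 · 5^1 ≡ 144 · 5 ≡ 123 (mod 199).
So M = 123. Elena computes K = M^18 mod 199.
123^1 ≡ 123 (mod 199)
123^2 = (123^1)^2 ≡ 123^2 = 15129 ≡ 5 (mod 199)
123^4 = (123^2)^2 ≡ 5^2 = 25 ≡ 25 (mod 199)
123^8 = (123^4)^2 ≡ 25^2 = 625 ≡ 28 (mod 199)
123^16 = (123^8)^2 ≡ 28^2 = 784 ≡ 187 (mod 199)
123^18 = 123^16 · 123^2 ≡ 187 · 5 ≡ 139 (mod 199).

139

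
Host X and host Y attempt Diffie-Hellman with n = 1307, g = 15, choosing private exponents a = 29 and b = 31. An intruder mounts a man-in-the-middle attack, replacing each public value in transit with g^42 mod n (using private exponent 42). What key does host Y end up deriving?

492

Host Y receives an intruder's public value M = 15^42 mod 1307 instead of the honest one.
15^1 ≡ 15 (mod 1307)
15^2 = (15^1)^2 ≡ 15^2 = 225 ≡ 225 (mod 1307)
15^4 = (15^2)^2 ≡ 225^2 = 50625 ≡ 959 (mod 1307)
15^8 = (15^4)^2 ≡ 959^2 = 919681 ≡ 860 (mod 1307)
15^16 = (15^8)^2 ≡ 860^2 = 739600 ≡ 1145 (mod 1307)
15^32 = (15^16)^2 ≡ 1145^2 = 1311025 ≡ 104 (mod 1307)
15^42 = 15^32 · 15^8 · 15^2 ≡ 104 · 860 · 225 ≡ 121 (mod 1307).
So M = 121. Host Y computes K = M^31 mod 1307.
121^1 ≡ 121 (mod 1307)
121^2 = (121^1)^2 ≡ 121^2 = 14641 ≡ 264 (mod 1307)
121^4 = (121^2)^2 ≡ 264^2 = 69696 ≡ 425 (mod 1307)
121^8 = (121^4)^2 ≡ 425^2 = 180625 ≡ 259 (mod 1307)
121^16 = (121^8)^2 ≡ 259^2 = 67081 ≡ 424 (mod 1307)
121^31 = 121^16 · 121^8 · 121^4 · 121^2 · 121^1 ≡ 424 · 259 · 425 · 264 · 121 ≡ 492 (mod 1307).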